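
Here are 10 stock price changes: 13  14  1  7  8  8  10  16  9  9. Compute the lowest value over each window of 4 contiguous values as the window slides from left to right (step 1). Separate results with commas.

1, 1, 1, 7, 8, 8, 9

13 14 1 7 → min 1
14 1 7 8 → min 1
1 7 8 8 → min 1
7 8 8 10 → min 7
8 8 10 16 → min 8
8 10 16 9 → min 8
10 16 9 9 → min 9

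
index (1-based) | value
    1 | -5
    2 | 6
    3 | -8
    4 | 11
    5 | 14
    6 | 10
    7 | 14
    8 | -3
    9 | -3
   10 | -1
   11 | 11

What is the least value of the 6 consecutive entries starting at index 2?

-8

Elements at indices 2..7: 6, -8, 11, 14, 10, 14
min(6, -8, 11, 14, 10, 14) = -8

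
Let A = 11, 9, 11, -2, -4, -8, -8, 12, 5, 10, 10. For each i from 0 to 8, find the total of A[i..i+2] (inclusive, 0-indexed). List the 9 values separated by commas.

(11, 9, 11) → sum 31
(9, 11, -2) → sum 18
(11, -2, -4) → sum 5
(-2, -4, -8) → sum -14
(-4, -8, -8) → sum -20
(-8, -8, 12) → sum -4
(-8, 12, 5) → sum 9
(12, 5, 10) → sum 27
(5, 10, 10) → sum 25

31, 18, 5, -14, -20, -4, 9, 27, 25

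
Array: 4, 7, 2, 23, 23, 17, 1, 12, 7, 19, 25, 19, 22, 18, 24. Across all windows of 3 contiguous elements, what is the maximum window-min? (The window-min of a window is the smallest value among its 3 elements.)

4 7 2 → min 2
7 2 23 → min 2
2 23 23 → min 2
23 23 17 → min 17
23 17 1 → min 1
17 1 12 → min 1
1 12 7 → min 1
12 7 19 → min 7
7 19 25 → min 7
19 25 19 → min 19
25 19 22 → min 19
19 22 18 → min 18
22 18 24 → min 18
Maximum of these is 19.

19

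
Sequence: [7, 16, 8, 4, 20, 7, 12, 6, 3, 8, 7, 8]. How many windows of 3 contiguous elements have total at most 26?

[7, 16, 8] → sum 31
[16, 8, 4] → sum 28
[8, 4, 20] → sum 32
[4, 20, 7] → sum 31
[20, 7, 12] → sum 39
[7, 12, 6] → sum 25  ≤ 26 ✓
[12, 6, 3] → sum 21  ≤ 26 ✓
[6, 3, 8] → sum 17  ≤ 26 ✓
[3, 8, 7] → sum 18  ≤ 26 ✓
[8, 7, 8] → sum 23  ≤ 26 ✓
5 windows satisfy the condition.

5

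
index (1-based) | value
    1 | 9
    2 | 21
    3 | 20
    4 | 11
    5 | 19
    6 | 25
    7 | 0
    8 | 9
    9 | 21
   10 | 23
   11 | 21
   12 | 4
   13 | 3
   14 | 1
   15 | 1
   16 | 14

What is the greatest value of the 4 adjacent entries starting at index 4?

Elements at indices 4..7: 11, 19, 25, 0
max(11, 19, 25, 0) = 25

25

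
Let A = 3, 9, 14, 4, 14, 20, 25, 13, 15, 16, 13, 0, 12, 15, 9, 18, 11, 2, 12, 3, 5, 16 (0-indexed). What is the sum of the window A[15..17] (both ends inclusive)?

Elements at indices 15..17: 18, 11, 2
sum(18, 11, 2) = 31

31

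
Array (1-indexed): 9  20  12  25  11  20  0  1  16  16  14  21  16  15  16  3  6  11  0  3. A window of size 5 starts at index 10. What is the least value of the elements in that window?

Elements at indices 10..14: 16, 14, 21, 16, 15
min(16, 14, 21, 16, 15) = 14

14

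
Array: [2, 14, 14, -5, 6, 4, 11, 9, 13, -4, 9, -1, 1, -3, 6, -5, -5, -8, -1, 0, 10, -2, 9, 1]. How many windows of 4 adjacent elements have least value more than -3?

5

(2, 14, 14, -5) → min -5
(14, 14, -5, 6) → min -5
(14, -5, 6, 4) → min -5
(-5, 6, 4, 11) → min -5
(6, 4, 11, 9) → min 4  > -3 ✓
(4, 11, 9, 13) → min 4  > -3 ✓
(11, 9, 13, -4) → min -4
(9, 13, -4, 9) → min -4
(13, -4, 9, -1) → min -4
(-4, 9, -1, 1) → min -4
(9, -1, 1, -3) → min -3
(-1, 1, -3, 6) → min -3
(1, -3, 6, -5) → min -5
(-3, 6, -5, -5) → min -5
(6, -5, -5, -8) → min -8
(-5, -5, -8, -1) → min -8
(-5, -8, -1, 0) → min -8
(-8, -1, 0, 10) → min -8
(-1, 0, 10, -2) → min -2  > -3 ✓
(0, 10, -2, 9) → min -2  > -3 ✓
(10, -2, 9, 1) → min -2  > -3 ✓
5 windows satisfy the condition.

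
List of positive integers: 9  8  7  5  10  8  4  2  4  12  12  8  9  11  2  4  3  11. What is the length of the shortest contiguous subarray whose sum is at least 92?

12

Extend right; whenever the sum reaches 92, record the length and shrink from the left:
add 9: running sum 9 < 92
add 8: running sum 17 < 92
add 7: running sum 24 < 92
add 5: running sum 29 < 92
add 10: running sum 39 < 92
add 8: running sum 47 < 92
add 4: running sum 51 < 92
add 2: running sum 53 < 92
add 4: running sum 57 < 92
add 12: running sum 69 < 92
add 12: running sum 81 < 92
add 8: running sum 89 < 92
end 12: [9, 8, 7, 5, 10, 8, 4, 2, 4, 12, 12, 8, 9] sum 98, len 13
end 13: [7, 5, 10, 8, 4, 2, 4, 12, 12, 8, 9, 11] sum 92, len 12
end 14: [7, 5, 10, 8, 4, 2, 4, 12, 12, 8, 9, 11, 2] sum 94, len 13
end 15: [7, 5, 10, 8, 4, 2, 4, 12, 12, 8, 9, 11, 2, 4] sum 98, len 14
end 16: [5, 10, 8, 4, 2, 4, 12, 12, 8, 9, 11, 2, 4, 3] sum 94, len 14
end 17: [10, 8, 4, 2, 4, 12, 12, 8, 9, 11, 2, 4, 3, 11] sum 100, len 14
Shortest qualifying length: 12.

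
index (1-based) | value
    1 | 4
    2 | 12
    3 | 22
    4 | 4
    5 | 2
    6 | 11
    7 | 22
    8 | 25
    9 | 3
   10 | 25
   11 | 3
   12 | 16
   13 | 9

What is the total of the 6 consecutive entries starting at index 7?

Elements at indices 7..12: 22, 25, 3, 25, 3, 16
sum(22, 25, 3, 25, 3, 16) = 94

94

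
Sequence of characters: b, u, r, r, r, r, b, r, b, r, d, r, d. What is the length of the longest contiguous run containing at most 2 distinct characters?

add b: window [b] (1 distinct), len 1
add u: window [b, u] (2 distinct), len 2
add r: window [u, r] (2 distinct), len 2
add r: window [u, r, r] (2 distinct), len 3
add r: window [u, r, r, r] (2 distinct), len 4
add r: window [u, r, r, r, r] (2 distinct), len 5
add b: window [r, r, r, r, b] (2 distinct), len 5
add r: window [r, r, r, r, b, r] (2 distinct), len 6
add b: window [r, r, r, r, b, r, b] (2 distinct), len 7
add r: window [r, r, r, r, b, r, b, r] (2 distinct), len 8
add d: window [r, d] (2 distinct), len 2
add r: window [r, d, r] (2 distinct), len 3
add d: window [r, d, r, d] (2 distinct), len 4
Longest length with ≤2 distinct: 8.

8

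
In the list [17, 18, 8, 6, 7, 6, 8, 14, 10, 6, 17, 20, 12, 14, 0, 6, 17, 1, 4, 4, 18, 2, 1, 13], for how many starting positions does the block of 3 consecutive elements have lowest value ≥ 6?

(17, 18, 8) → min 8  ≥ 6 ✓
(18, 8, 6) → min 6  ≥ 6 ✓
(8, 6, 7) → min 6  ≥ 6 ✓
(6, 7, 6) → min 6  ≥ 6 ✓
(7, 6, 8) → min 6  ≥ 6 ✓
(6, 8, 14) → min 6  ≥ 6 ✓
(8, 14, 10) → min 8  ≥ 6 ✓
(14, 10, 6) → min 6  ≥ 6 ✓
(10, 6, 17) → min 6  ≥ 6 ✓
(6, 17, 20) → min 6  ≥ 6 ✓
(17, 20, 12) → min 12  ≥ 6 ✓
(20, 12, 14) → min 12  ≥ 6 ✓
(12, 14, 0) → min 0
(14, 0, 6) → min 0
(0, 6, 17) → min 0
(6, 17, 1) → min 1
(17, 1, 4) → min 1
(1, 4, 4) → min 1
(4, 4, 18) → min 4
(4, 18, 2) → min 2
(18, 2, 1) → min 1
(2, 1, 13) → min 1
12 windows satisfy the condition.

12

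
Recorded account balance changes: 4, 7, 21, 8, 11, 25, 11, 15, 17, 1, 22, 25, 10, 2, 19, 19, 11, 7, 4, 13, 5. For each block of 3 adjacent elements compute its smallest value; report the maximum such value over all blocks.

4 7 21 → min 4
7 21 8 → min 7
21 8 11 → min 8
8 11 25 → min 8
11 25 11 → min 11
25 11 15 → min 11
11 15 17 → min 11
15 17 1 → min 1
17 1 22 → min 1
1 22 25 → min 1
22 25 10 → min 10
25 10 2 → min 2
10 2 19 → min 2
2 19 19 → min 2
19 19 11 → min 11
19 11 7 → min 7
11 7 4 → min 4
7 4 13 → min 4
4 13 5 → min 4
Maximum of these is 11.

11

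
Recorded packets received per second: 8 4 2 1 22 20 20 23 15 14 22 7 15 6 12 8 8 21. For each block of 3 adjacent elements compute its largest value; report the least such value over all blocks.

(8, 4, 2) → max 8
(4, 2, 1) → max 4
(2, 1, 22) → max 22
(1, 22, 20) → max 22
(22, 20, 20) → max 22
(20, 20, 23) → max 23
(20, 23, 15) → max 23
(23, 15, 14) → max 23
(15, 14, 22) → max 22
(14, 22, 7) → max 22
(22, 7, 15) → max 22
(7, 15, 6) → max 15
(15, 6, 12) → max 15
(6, 12, 8) → max 12
(12, 8, 8) → max 12
(8, 8, 21) → max 21
Least of these is 4.

4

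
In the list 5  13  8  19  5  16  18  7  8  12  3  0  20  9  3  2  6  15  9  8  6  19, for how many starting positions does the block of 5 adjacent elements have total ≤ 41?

[5, 13, 8, 19, 5] → sum 50
[13, 8, 19, 5, 16] → sum 61
[8, 19, 5, 16, 18] → sum 66
[19, 5, 16, 18, 7] → sum 65
[5, 16, 18, 7, 8] → sum 54
[16, 18, 7, 8, 12] → sum 61
[18, 7, 8, 12, 3] → sum 48
[7, 8, 12, 3, 0] → sum 30  ≤ 41 ✓
[8, 12, 3, 0, 20] → sum 43
[12, 3, 0, 20, 9] → sum 44
[3, 0, 20, 9, 3] → sum 35  ≤ 41 ✓
[0, 20, 9, 3, 2] → sum 34  ≤ 41 ✓
[20, 9, 3, 2, 6] → sum 40  ≤ 41 ✓
[9, 3, 2, 6, 15] → sum 35  ≤ 41 ✓
[3, 2, 6, 15, 9] → sum 35  ≤ 41 ✓
[2, 6, 15, 9, 8] → sum 40  ≤ 41 ✓
[6, 15, 9, 8, 6] → sum 44
[15, 9, 8, 6, 19] → sum 57
7 windows satisfy the condition.

7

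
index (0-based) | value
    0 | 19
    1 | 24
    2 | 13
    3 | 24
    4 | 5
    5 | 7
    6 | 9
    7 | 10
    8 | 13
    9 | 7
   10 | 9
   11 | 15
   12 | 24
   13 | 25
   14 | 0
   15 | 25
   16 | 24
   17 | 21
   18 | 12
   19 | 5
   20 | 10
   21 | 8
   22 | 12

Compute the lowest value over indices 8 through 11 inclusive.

Elements at indices 8..11: 13, 7, 9, 15
min(13, 7, 9, 15) = 7

7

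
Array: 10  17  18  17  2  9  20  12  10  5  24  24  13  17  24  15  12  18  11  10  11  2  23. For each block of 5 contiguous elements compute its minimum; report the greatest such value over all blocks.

Window mins for each of the 19 positions:
10 17 18 17 2 → min 2
17 18 17 2 9 → min 2
18 17 2 9 20 → min 2
17 2 9 20 12 → min 2
2 9 20 12 10 → min 2
9 20 12 10 5 → min 5
20 12 10 5 24 → min 5
12 10 5 24 24 → min 5
10 5 24 24 13 → min 5
5 24 24 13 17 → min 5
24 24 13 17 24 → min 13
24 13 17 24 15 → min 13
13 17 24 15 12 → min 12
17 24 15 12 18 → min 12
24 15 12 18 11 → min 11
15 12 18 11 10 → min 10
12 18 11 10 11 → min 10
18 11 10 11 2 → min 2
11 10 11 2 23 → min 2
Greatest of these is 13.

13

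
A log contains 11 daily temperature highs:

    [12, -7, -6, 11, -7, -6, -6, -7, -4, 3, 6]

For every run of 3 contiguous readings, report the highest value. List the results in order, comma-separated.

12 -7 -6 → max 12
-7 -6 11 → max 11
-6 11 -7 → max 11
11 -7 -6 → max 11
-7 -6 -6 → max -6
-6 -6 -7 → max -6
-6 -7 -4 → max -4
-7 -4 3 → max 3
-4 3 6 → max 6

12, 11, 11, 11, -6, -6, -4, 3, 6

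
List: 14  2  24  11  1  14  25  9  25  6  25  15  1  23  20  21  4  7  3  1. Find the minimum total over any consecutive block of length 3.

11

Each size-3 window and its sum:
14 2 24 → sum 40
2 24 11 → sum 37
24 11 1 → sum 36
11 1 14 → sum 26
1 14 25 → sum 40
14 25 9 → sum 48
25 9 25 → sum 59
9 25 6 → sum 40
25 6 25 → sum 56
6 25 15 → sum 46
25 15 1 → sum 41
15 1 23 → sum 39
1 23 20 → sum 44
23 20 21 → sum 64
20 21 4 → sum 45
21 4 7 → sum 32
4 7 3 → sum 14
7 3 1 → sum 11
Minimum of these is 11.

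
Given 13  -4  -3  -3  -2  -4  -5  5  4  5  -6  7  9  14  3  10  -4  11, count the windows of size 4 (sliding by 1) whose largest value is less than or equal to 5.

13 -4 -3 -3 → max 13
-4 -3 -3 -2 → max -2  ≤ 5 ✓
-3 -3 -2 -4 → max -2  ≤ 5 ✓
-3 -2 -4 -5 → max -2  ≤ 5 ✓
-2 -4 -5 5 → max 5  ≤ 5 ✓
-4 -5 5 4 → max 5  ≤ 5 ✓
-5 5 4 5 → max 5  ≤ 5 ✓
5 4 5 -6 → max 5  ≤ 5 ✓
4 5 -6 7 → max 7
5 -6 7 9 → max 9
-6 7 9 14 → max 14
7 9 14 3 → max 14
9 14 3 10 → max 14
14 3 10 -4 → max 14
3 10 -4 11 → max 11
7 windows satisfy the condition.

7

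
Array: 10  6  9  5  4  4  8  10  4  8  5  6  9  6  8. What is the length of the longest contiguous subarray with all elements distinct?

add 10: [10] len 1
add 6: [10, 6] len 2
add 9: [10, 6, 9] len 3
add 5: [10, 6, 9, 5] len 4
add 4: [10, 6, 9, 5, 4] len 5
add 4 (repeat 4, move left end past it): [4] len 1
add 8: [4, 8] len 2
add 10: [4, 8, 10] len 3
add 4 (repeat 4, move left end past it): [8, 10, 4] len 3
add 8 (repeat 8, move left end past it): [10, 4, 8] len 3
add 5: [10, 4, 8, 5] len 4
add 6: [10, 4, 8, 5, 6] len 5
add 9: [10, 4, 8, 5, 6, 9] len 6
add 6 (repeat 6, move left end past it): [9, 6] len 2
add 8: [9, 6, 8] len 3
Longest all-distinct length: 6.

6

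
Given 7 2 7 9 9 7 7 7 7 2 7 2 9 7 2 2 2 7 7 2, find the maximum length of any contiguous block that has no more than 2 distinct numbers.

Extend right; when distinct count exceeds 2, shrink from the left:
[7] 1 distinct, len 1
[7, 2] 2 distinct, len 2
[7, 2, 7] 2 distinct, len 3
[7, 9] 2 distinct, len 2
[7, 9, 9] 2 distinct, len 3
[7, 9, 9, 7] 2 distinct, len 4
[7, 9, 9, 7, 7] 2 distinct, len 5
[7, 9, 9, 7, 7, 7] 2 distinct, len 6
[7, 9, 9, 7, 7, 7, 7] 2 distinct, len 7
[7, 7, 7, 7, 2] 2 distinct, len 5
[7, 7, 7, 7, 2, 7] 2 distinct, len 6
[7, 7, 7, 7, 2, 7, 2] 2 distinct, len 7
[2, 9] 2 distinct, len 2
[9, 7] 2 distinct, len 2
[7, 2] 2 distinct, len 2
[7, 2, 2] 2 distinct, len 3
[7, 2, 2, 2] 2 distinct, len 4
[7, 2, 2, 2, 7] 2 distinct, len 5
[7, 2, 2, 2, 7, 7] 2 distinct, len 6
[7, 2, 2, 2, 7, 7, 2] 2 distinct, len 7
Longest length with ≤2 distinct: 7.

7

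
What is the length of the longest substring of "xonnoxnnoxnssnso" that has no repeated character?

add x: [x] len 1
add o: [x, o] len 2
add n: [x, o, n] len 3
add n (repeat n, move left end past it): [n] len 1
add o: [n, o] len 2
add x: [n, o, x] len 3
add n (repeat n, move left end past it): [o, x, n] len 3
add n (repeat n, move left end past it): [n] len 1
add o: [n, o] len 2
add x: [n, o, x] len 3
add n (repeat n, move left end past it): [o, x, n] len 3
add s: [o, x, n, s] len 4
add s (repeat s, move left end past it): [s] len 1
add n: [s, n] len 2
add s (repeat s, move left end past it): [n, s] len 2
add o: [n, s, o] len 3
Longest all-distinct length: 4.

4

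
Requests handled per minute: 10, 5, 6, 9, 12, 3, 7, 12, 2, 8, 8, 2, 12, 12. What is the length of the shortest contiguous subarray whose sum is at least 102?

Extend right; whenever the sum reaches 102, record the length and shrink from the left:
add 10: running sum 10 < 102
add 5: running sum 15 < 102
add 6: running sum 21 < 102
add 9: running sum 30 < 102
add 12: running sum 42 < 102
add 3: running sum 45 < 102
add 7: running sum 52 < 102
add 12: running sum 64 < 102
add 2: running sum 66 < 102
add 8: running sum 74 < 102
add 8: running sum 82 < 102
add 2: running sum 84 < 102
add 12: running sum 96 < 102
add 12: shortest ending here [10, 5, 6, 9, 12, 3, 7, 12, 2, 8, 8, 2, 12, 12] sum 108, len 14
Shortest qualifying length: 14.

14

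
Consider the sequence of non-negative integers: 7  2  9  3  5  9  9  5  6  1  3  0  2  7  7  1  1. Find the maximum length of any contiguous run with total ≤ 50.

→ 7: sum 7, len 1
→ 2: sum 9, len 2
→ 9: sum 18, len 3
→ 3: sum 21, len 4
→ 5: sum 26, len 5
→ 9: sum 35, len 6
→ 9: sum 44, len 7
→ 5: sum 49, len 8
→ 6 (dropped 7): sum 48, len 8
→ 1: sum 49, len 9
→ 3 (dropped 2): sum 50, len 9
→ 0: sum 50, len 10
→ 2 (dropped 9): sum 43, len 10
→ 7: sum 50, len 11
→ 7 (dropped 3, 5): sum 49, len 10
→ 1: sum 50, len 11
→ 1 (dropped 9): sum 42, len 11
Longest length seen: 11.

11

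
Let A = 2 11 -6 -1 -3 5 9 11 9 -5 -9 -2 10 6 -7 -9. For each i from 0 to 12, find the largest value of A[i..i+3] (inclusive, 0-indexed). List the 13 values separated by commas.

(2, 11, -6, -1) → max 11
(11, -6, -1, -3) → max 11
(-6, -1, -3, 5) → max 5
(-1, -3, 5, 9) → max 9
(-3, 5, 9, 11) → max 11
(5, 9, 11, 9) → max 11
(9, 11, 9, -5) → max 11
(11, 9, -5, -9) → max 11
(9, -5, -9, -2) → max 9
(-5, -9, -2, 10) → max 10
(-9, -2, 10, 6) → max 10
(-2, 10, 6, -7) → max 10
(10, 6, -7, -9) → max 10

11, 11, 5, 9, 11, 11, 11, 11, 9, 10, 10, 10, 10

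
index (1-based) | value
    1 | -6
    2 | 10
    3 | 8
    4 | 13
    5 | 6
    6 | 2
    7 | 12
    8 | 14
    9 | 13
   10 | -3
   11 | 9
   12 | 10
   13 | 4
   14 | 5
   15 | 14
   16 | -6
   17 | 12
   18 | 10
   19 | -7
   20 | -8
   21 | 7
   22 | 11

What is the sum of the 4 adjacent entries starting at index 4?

Elements at indices 4..7: 13, 6, 2, 12
sum(13, 6, 2, 12) = 33

33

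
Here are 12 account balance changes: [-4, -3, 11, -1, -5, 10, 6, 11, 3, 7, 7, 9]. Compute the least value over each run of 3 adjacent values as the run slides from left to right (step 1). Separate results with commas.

-4 -3 11 → min -4
-3 11 -1 → min -3
11 -1 -5 → min -5
-1 -5 10 → min -5
-5 10 6 → min -5
10 6 11 → min 6
6 11 3 → min 3
11 3 7 → min 3
3 7 7 → min 3
7 7 9 → min 7

-4, -3, -5, -5, -5, 6, 3, 3, 3, 7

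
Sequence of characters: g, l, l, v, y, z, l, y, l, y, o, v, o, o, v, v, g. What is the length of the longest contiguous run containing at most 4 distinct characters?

add g: window [g] (1 distinct), len 1
add l: window [g, l] (2 distinct), len 2
add l: window [g, l, l] (2 distinct), len 3
add v: window [g, l, l, v] (3 distinct), len 4
add y: window [g, l, l, v, y] (4 distinct), len 5
add z: window [l, l, v, y, z] (4 distinct), len 5
add l: window [l, l, v, y, z, l] (4 distinct), len 6
add y: window [l, l, v, y, z, l, y] (4 distinct), len 7
add l: window [l, l, v, y, z, l, y, l] (4 distinct), len 8
add y: window [l, l, v, y, z, l, y, l, y] (4 distinct), len 9
add o: window [y, z, l, y, l, y, o] (4 distinct), len 7
add v: window [l, y, l, y, o, v] (4 distinct), len 6
add o: window [l, y, l, y, o, v, o] (4 distinct), len 7
add o: window [l, y, l, y, o, v, o, o] (4 distinct), len 8
add v: window [l, y, l, y, o, v, o, o, v] (4 distinct), len 9
add v: window [l, y, l, y, o, v, o, o, v, v] (4 distinct), len 10
add g: window [y, o, v, o, o, v, v, g] (4 distinct), len 8
Longest length with ≤4 distinct: 10.

10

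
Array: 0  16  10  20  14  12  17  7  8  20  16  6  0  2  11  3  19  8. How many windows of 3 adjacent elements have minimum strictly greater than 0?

12

(0, 16, 10) → min 0
(16, 10, 20) → min 10  > 0 ✓
(10, 20, 14) → min 10  > 0 ✓
(20, 14, 12) → min 12  > 0 ✓
(14, 12, 17) → min 12  > 0 ✓
(12, 17, 7) → min 7  > 0 ✓
(17, 7, 8) → min 7  > 0 ✓
(7, 8, 20) → min 7  > 0 ✓
(8, 20, 16) → min 8  > 0 ✓
(20, 16, 6) → min 6  > 0 ✓
(16, 6, 0) → min 0
(6, 0, 2) → min 0
(0, 2, 11) → min 0
(2, 11, 3) → min 2  > 0 ✓
(11, 3, 19) → min 3  > 0 ✓
(3, 19, 8) → min 3  > 0 ✓
12 windows satisfy the condition.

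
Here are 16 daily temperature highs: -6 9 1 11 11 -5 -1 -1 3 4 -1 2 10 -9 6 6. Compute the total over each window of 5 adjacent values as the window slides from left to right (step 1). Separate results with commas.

[-6, 9, 1, 11, 11] → sum 26
[9, 1, 11, 11, -5] → sum 27
[1, 11, 11, -5, -1] → sum 17
[11, 11, -5, -1, -1] → sum 15
[11, -5, -1, -1, 3] → sum 7
[-5, -1, -1, 3, 4] → sum 0
[-1, -1, 3, 4, -1] → sum 4
[-1, 3, 4, -1, 2] → sum 7
[3, 4, -1, 2, 10] → sum 18
[4, -1, 2, 10, -9] → sum 6
[-1, 2, 10, -9, 6] → sum 8
[2, 10, -9, 6, 6] → sum 15

26, 27, 17, 15, 7, 0, 4, 7, 18, 6, 8, 15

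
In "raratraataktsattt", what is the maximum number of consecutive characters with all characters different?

add r: [r] len 1
add a: [r, a] len 2
add r (repeat r, move left end past it): [a, r] len 2
add a (repeat a, move left end past it): [r, a] len 2
add t: [r, a, t] len 3
add r (repeat r, move left end past it): [a, t, r] len 3
add a (repeat a, move left end past it): [t, r, a] len 3
add a (repeat a, move left end past it): [a] len 1
add t: [a, t] len 2
add a (repeat a, move left end past it): [t, a] len 2
add k: [t, a, k] len 3
add t (repeat t, move left end past it): [a, k, t] len 3
add s: [a, k, t, s] len 4
add a (repeat a, move left end past it): [k, t, s, a] len 4
add t (repeat t, move left end past it): [s, a, t] len 3
add t (repeat t, move left end past it): [t] len 1
add t (repeat t, move left end past it): [t] len 1
Longest all-distinct length: 4.

4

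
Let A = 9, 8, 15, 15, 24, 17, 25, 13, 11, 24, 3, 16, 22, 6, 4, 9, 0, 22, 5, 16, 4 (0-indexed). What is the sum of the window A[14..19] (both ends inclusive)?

56

Elements at indices 14..19: 4, 9, 0, 22, 5, 16
sum(4, 9, 0, 22, 5, 16) = 56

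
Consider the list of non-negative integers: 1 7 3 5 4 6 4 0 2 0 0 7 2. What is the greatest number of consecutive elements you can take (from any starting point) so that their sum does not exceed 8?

[1] sum 1 len 1
[1, 7] sum 8 len 2
[3] sum 3 len 1
[3, 5] sum 8 len 2
[4] sum 4 len 1
[6] sum 6 len 1
[4] sum 4 len 1
[4, 0] sum 4 len 2
[4, 0, 2] sum 6 len 3
[4, 0, 2, 0] sum 6 len 4
[4, 0, 2, 0, 0] sum 6 len 5
[0, 0, 7] sum 7 len 3
[2] sum 2 len 1
Longest length seen: 5.

5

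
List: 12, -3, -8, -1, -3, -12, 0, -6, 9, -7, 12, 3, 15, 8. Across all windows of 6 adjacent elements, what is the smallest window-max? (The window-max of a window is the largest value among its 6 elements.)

0

(12, -3, -8, -1, -3, -12) → max 12
(-3, -8, -1, -3, -12, 0) → max 0
(-8, -1, -3, -12, 0, -6) → max 0
(-1, -3, -12, 0, -6, 9) → max 9
(-3, -12, 0, -6, 9, -7) → max 9
(-12, 0, -6, 9, -7, 12) → max 12
(0, -6, 9, -7, 12, 3) → max 12
(-6, 9, -7, 12, 3, 15) → max 15
(9, -7, 12, 3, 15, 8) → max 15
Smallest of these is 0.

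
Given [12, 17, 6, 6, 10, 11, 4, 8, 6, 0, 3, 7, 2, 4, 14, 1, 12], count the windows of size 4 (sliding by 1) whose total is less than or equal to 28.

7

(12, 17, 6, 6) → sum 41
(17, 6, 6, 10) → sum 39
(6, 6, 10, 11) → sum 33
(6, 10, 11, 4) → sum 31
(10, 11, 4, 8) → sum 33
(11, 4, 8, 6) → sum 29
(4, 8, 6, 0) → sum 18  ≤ 28 ✓
(8, 6, 0, 3) → sum 17  ≤ 28 ✓
(6, 0, 3, 7) → sum 16  ≤ 28 ✓
(0, 3, 7, 2) → sum 12  ≤ 28 ✓
(3, 7, 2, 4) → sum 16  ≤ 28 ✓
(7, 2, 4, 14) → sum 27  ≤ 28 ✓
(2, 4, 14, 1) → sum 21  ≤ 28 ✓
(4, 14, 1, 12) → sum 31
7 windows satisfy the condition.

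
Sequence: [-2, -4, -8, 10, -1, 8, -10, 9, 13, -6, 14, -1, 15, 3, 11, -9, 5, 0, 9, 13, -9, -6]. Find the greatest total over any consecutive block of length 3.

(-2, -4, -8) → sum -14
(-4, -8, 10) → sum -2
(-8, 10, -1) → sum 1
(10, -1, 8) → sum 17
(-1, 8, -10) → sum -3
(8, -10, 9) → sum 7
(-10, 9, 13) → sum 12
(9, 13, -6) → sum 16
(13, -6, 14) → sum 21
(-6, 14, -1) → sum 7
(14, -1, 15) → sum 28
(-1, 15, 3) → sum 17
(15, 3, 11) → sum 29
(3, 11, -9) → sum 5
(11, -9, 5) → sum 7
(-9, 5, 0) → sum -4
(5, 0, 9) → sum 14
(0, 9, 13) → sum 22
(9, 13, -9) → sum 13
(13, -9, -6) → sum -2
Greatest of these is 29.

29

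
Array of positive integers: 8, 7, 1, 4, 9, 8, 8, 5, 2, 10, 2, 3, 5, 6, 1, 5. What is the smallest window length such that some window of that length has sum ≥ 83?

16

Extend right; whenever the sum reaches 83, record the length and shrink from the left:
add 8: running sum 8 < 83
add 7: running sum 15 < 83
add 1: running sum 16 < 83
add 4: running sum 20 < 83
add 9: running sum 29 < 83
add 8: running sum 37 < 83
add 8: running sum 45 < 83
add 5: running sum 50 < 83
add 2: running sum 52 < 83
add 10: running sum 62 < 83
add 2: running sum 64 < 83
add 3: running sum 67 < 83
add 5: running sum 72 < 83
add 6: running sum 78 < 83
add 1: running sum 79 < 83
add 5: shortest ending here [8, 7, 1, 4, 9, 8, 8, 5, 2, 10, 2, 3, 5, 6, 1, 5] sum 84, len 16
Shortest qualifying length: 16.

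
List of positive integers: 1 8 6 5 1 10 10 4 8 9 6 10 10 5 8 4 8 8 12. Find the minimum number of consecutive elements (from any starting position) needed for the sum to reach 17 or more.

2

Extend right; whenever the sum reaches 17, record the length and shrink from the left:
add 1: running sum 1 < 17
add 8: running sum 9 < 17
add 6: running sum 15 < 17
add 5: shortest ending here [8, 6, 5] sum 19, len 3
add 1: shortest ending here [8, 6, 5, 1] sum 20, len 4
add 10: shortest ending here [6, 5, 1, 10] sum 22, len 4
add 10: shortest ending here [10, 10] sum 20, len 2
add 4: shortest ending here [10, 10, 4] sum 24, len 3
add 8: shortest ending here [10, 4, 8] sum 22, len 3
add 9: shortest ending here [8, 9] sum 17, len 2
add 6: shortest ending here [8, 9, 6] sum 23, len 3
add 10: shortest ending here [9, 6, 10] sum 25, len 3
add 10: shortest ending here [10, 10] sum 20, len 2
add 5: shortest ending here [10, 10, 5] sum 25, len 3
add 8: shortest ending here [10, 5, 8] sum 23, len 3
add 4: shortest ending here [5, 8, 4] sum 17, len 3
add 8: shortest ending here [8, 4, 8] sum 20, len 3
add 8: shortest ending here [4, 8, 8] sum 20, len 3
add 12: shortest ending here [8, 12] sum 20, len 2
Shortest qualifying length: 2.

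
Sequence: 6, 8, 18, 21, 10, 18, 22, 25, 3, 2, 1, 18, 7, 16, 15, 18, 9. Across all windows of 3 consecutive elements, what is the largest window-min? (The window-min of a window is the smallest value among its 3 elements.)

18

6 8 18 → min 6
8 18 21 → min 8
18 21 10 → min 10
21 10 18 → min 10
10 18 22 → min 10
18 22 25 → min 18
22 25 3 → min 3
25 3 2 → min 2
3 2 1 → min 1
2 1 18 → min 1
1 18 7 → min 1
18 7 16 → min 7
7 16 15 → min 7
16 15 18 → min 15
15 18 9 → min 9
Largest of these is 18.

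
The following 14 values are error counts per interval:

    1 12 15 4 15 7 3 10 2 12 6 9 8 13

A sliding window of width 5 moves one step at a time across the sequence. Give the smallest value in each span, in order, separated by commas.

Sliding a size-5 window across the 14 values:
(1, 12, 15, 4, 15) → min 1
(12, 15, 4, 15, 7) → min 4
(15, 4, 15, 7, 3) → min 3
(4, 15, 7, 3, 10) → min 3
(15, 7, 3, 10, 2) → min 2
(7, 3, 10, 2, 12) → min 2
(3, 10, 2, 12, 6) → min 2
(10, 2, 12, 6, 9) → min 2
(2, 12, 6, 9, 8) → min 2
(12, 6, 9, 8, 13) → min 6

1, 4, 3, 3, 2, 2, 2, 2, 2, 6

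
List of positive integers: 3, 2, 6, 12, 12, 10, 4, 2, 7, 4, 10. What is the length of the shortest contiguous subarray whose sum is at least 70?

11

add 3: running sum 3 < 70
add 2: running sum 5 < 70
add 6: running sum 11 < 70
add 12: running sum 23 < 70
add 12: running sum 35 < 70
add 10: running sum 45 < 70
add 4: running sum 49 < 70
add 2: running sum 51 < 70
add 7: running sum 58 < 70
add 4: running sum 62 < 70
add 10: shortest ending here [3, 2, 6, 12, 12, 10, 4, 2, 7, 4, 10] sum 72, len 11
Shortest qualifying length: 11.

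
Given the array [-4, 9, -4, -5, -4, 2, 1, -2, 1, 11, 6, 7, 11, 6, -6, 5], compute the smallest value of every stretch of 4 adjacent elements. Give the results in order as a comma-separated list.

-5, -5, -5, -5, -4, -2, -2, -2, 1, 6, 6, -6, -6

[-4, 9, -4, -5] → min -5
[9, -4, -5, -4] → min -5
[-4, -5, -4, 2] → min -5
[-5, -4, 2, 1] → min -5
[-4, 2, 1, -2] → min -4
[2, 1, -2, 1] → min -2
[1, -2, 1, 11] → min -2
[-2, 1, 11, 6] → min -2
[1, 11, 6, 7] → min 1
[11, 6, 7, 11] → min 6
[6, 7, 11, 6] → min 6
[7, 11, 6, -6] → min -6
[11, 6, -6, 5] → min -6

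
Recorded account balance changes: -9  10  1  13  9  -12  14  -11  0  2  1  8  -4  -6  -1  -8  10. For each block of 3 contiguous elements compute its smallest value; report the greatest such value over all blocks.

1

Each size-3 window and its min:
-9 10 1 → min -9
10 1 13 → min 1
1 13 9 → min 1
13 9 -12 → min -12
9 -12 14 → min -12
-12 14 -11 → min -12
14 -11 0 → min -11
-11 0 2 → min -11
0 2 1 → min 0
2 1 8 → min 1
1 8 -4 → min -4
8 -4 -6 → min -6
-4 -6 -1 → min -6
-6 -1 -8 → min -8
-1 -8 10 → min -8
Greatest of these is 1.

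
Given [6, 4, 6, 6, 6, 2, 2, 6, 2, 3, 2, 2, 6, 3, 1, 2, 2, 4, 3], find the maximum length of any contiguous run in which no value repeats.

4

[6] len 1
[6, 4] len 2
[4, 6] len 2
[6] len 1
[6] len 1
[6, 2] len 2
[2] len 1
[2, 6] len 2
[6, 2] len 2
[6, 2, 3] len 3
[3, 2] len 2
[2] len 1
[2, 6] len 2
[2, 6, 3] len 3
[2, 6, 3, 1] len 4
[6, 3, 1, 2] len 4
[2] len 1
[2, 4] len 2
[2, 4, 3] len 3
Longest all-distinct length: 4.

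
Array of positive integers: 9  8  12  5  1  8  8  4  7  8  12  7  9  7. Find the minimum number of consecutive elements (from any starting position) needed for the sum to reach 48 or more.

add 9: running sum 9 < 48
add 8: running sum 17 < 48
add 12: running sum 29 < 48
add 5: running sum 34 < 48
add 1: running sum 35 < 48
add 8: running sum 43 < 48
end 6: [9, 8, 12, 5, 1, 8, 8] sum 51, len 7
end 7: [9, 8, 12, 5, 1, 8, 8, 4] sum 55, len 8
end 8: [8, 12, 5, 1, 8, 8, 4, 7] sum 53, len 8
end 9: [12, 5, 1, 8, 8, 4, 7, 8] sum 53, len 8
end 10: [1, 8, 8, 4, 7, 8, 12] sum 48, len 7
end 11: [8, 8, 4, 7, 8, 12, 7] sum 54, len 7
end 12: [8, 4, 7, 8, 12, 7, 9] sum 55, len 7
end 13: [7, 8, 12, 7, 9, 7] sum 50, len 6
Shortest qualifying length: 6.

6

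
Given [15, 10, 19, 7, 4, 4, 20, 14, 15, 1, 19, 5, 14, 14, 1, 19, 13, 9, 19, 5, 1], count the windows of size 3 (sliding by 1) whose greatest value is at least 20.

[15, 10, 19] → max 19
[10, 19, 7] → max 19
[19, 7, 4] → max 19
[7, 4, 4] → max 7
[4, 4, 20] → max 20  ≥ 20 ✓
[4, 20, 14] → max 20  ≥ 20 ✓
[20, 14, 15] → max 20  ≥ 20 ✓
[14, 15, 1] → max 15
[15, 1, 19] → max 19
[1, 19, 5] → max 19
[19, 5, 14] → max 19
[5, 14, 14] → max 14
[14, 14, 1] → max 14
[14, 1, 19] → max 19
[1, 19, 13] → max 19
[19, 13, 9] → max 19
[13, 9, 19] → max 19
[9, 19, 5] → max 19
[19, 5, 1] → max 19
3 windows satisfy the condition.

3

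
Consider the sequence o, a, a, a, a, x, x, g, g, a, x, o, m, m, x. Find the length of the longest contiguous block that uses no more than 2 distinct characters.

[o] 1 distinct, len 1
[o, a] 2 distinct, len 2
[o, a, a] 2 distinct, len 3
[o, a, a, a] 2 distinct, len 4
[o, a, a, a, a] 2 distinct, len 5
[a, a, a, a, x] 2 distinct, len 5
[a, a, a, a, x, x] 2 distinct, len 6
[x, x, g] 2 distinct, len 3
[x, x, g, g] 2 distinct, len 4
[g, g, a] 2 distinct, len 3
[a, x] 2 distinct, len 2
[x, o] 2 distinct, len 2
[o, m] 2 distinct, len 2
[o, m, m] 2 distinct, len 3
[m, m, x] 2 distinct, len 3
Longest length with ≤2 distinct: 6.

6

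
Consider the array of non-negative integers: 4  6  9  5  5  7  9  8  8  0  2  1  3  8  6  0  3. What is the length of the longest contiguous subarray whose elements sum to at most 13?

4

add 4: [4] sum 4, len 1
add 6: [4, 6] sum 10, len 2
add 9: [9] sum 9, len 1
add 5: [5] sum 5, len 1
add 5: [5, 5] sum 10, len 2
add 7: [5, 7] sum 12, len 2
add 9: [9] sum 9, len 1
add 8: [8] sum 8, len 1
add 8: [8] sum 8, len 1
add 0: [8, 0] sum 8, len 2
add 2: [8, 0, 2] sum 10, len 3
add 1: [8, 0, 2, 1] sum 11, len 4
add 3: [0, 2, 1, 3] sum 6, len 4
add 8: [1, 3, 8] sum 12, len 3
add 6: [6] sum 6, len 1
add 0: [6, 0] sum 6, len 2
add 3: [6, 0, 3] sum 9, len 3
Longest length seen: 4.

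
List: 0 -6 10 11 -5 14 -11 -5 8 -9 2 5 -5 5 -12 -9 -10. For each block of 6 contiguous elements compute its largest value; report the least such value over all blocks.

5

Each size-6 window and its max:
(0, -6, 10, 11, -5, 14) → max 14
(-6, 10, 11, -5, 14, -11) → max 14
(10, 11, -5, 14, -11, -5) → max 14
(11, -5, 14, -11, -5, 8) → max 14
(-5, 14, -11, -5, 8, -9) → max 14
(14, -11, -5, 8, -9, 2) → max 14
(-11, -5, 8, -9, 2, 5) → max 8
(-5, 8, -9, 2, 5, -5) → max 8
(8, -9, 2, 5, -5, 5) → max 8
(-9, 2, 5, -5, 5, -12) → max 5
(2, 5, -5, 5, -12, -9) → max 5
(5, -5, 5, -12, -9, -10) → max 5
Least of these is 5.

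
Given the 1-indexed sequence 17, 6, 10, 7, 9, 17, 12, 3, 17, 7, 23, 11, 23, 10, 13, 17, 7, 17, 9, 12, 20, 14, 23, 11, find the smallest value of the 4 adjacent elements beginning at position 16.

Elements at indices 16..19: 17, 7, 17, 9
min(17, 7, 17, 9) = 7

7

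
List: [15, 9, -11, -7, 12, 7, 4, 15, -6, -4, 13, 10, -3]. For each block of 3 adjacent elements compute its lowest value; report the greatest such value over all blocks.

4

Each size-3 window and its min:
[15, 9, -11] → min -11
[9, -11, -7] → min -11
[-11, -7, 12] → min -11
[-7, 12, 7] → min -7
[12, 7, 4] → min 4
[7, 4, 15] → min 4
[4, 15, -6] → min -6
[15, -6, -4] → min -6
[-6, -4, 13] → min -6
[-4, 13, 10] → min -4
[13, 10, -3] → min -3
Greatest of these is 4.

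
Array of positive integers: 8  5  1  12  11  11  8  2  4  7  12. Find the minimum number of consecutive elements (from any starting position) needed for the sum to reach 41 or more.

add 8: running sum 8 < 41
add 5: running sum 13 < 41
add 1: running sum 14 < 41
add 12: running sum 26 < 41
add 11: running sum 37 < 41
end 5: [8, 5, 1, 12, 11, 11] sum 48, len 6
end 6: [12, 11, 11, 8] sum 42, len 4
end 7: [12, 11, 11, 8, 2] sum 44, len 5
end 8: [12, 11, 11, 8, 2, 4] sum 48, len 6
end 9: [11, 11, 8, 2, 4, 7] sum 43, len 6
end 10: [11, 8, 2, 4, 7, 12] sum 44, len 6
Shortest qualifying length: 4.

4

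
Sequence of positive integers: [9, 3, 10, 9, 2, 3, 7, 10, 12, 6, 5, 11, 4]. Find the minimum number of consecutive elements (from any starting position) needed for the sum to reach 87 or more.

12

Extend right; whenever the sum reaches 87, record the length and shrink from the left:
add 9: running sum 9 < 87
add 3: running sum 12 < 87
add 10: running sum 22 < 87
add 9: running sum 31 < 87
add 2: running sum 33 < 87
add 3: running sum 36 < 87
add 7: running sum 43 < 87
add 10: running sum 53 < 87
add 12: running sum 65 < 87
add 6: running sum 71 < 87
add 5: running sum 76 < 87
add 11: shortest ending here [9, 3, 10, 9, 2, 3, 7, 10, 12, 6, 5, 11] sum 87, len 12
add 4: shortest ending here [9, 3, 10, 9, 2, 3, 7, 10, 12, 6, 5, 11, 4] sum 91, len 13
Shortest qualifying length: 12.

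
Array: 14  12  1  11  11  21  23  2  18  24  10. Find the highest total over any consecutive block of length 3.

(14, 12, 1) → sum 27
(12, 1, 11) → sum 24
(1, 11, 11) → sum 23
(11, 11, 21) → sum 43
(11, 21, 23) → sum 55
(21, 23, 2) → sum 46
(23, 2, 18) → sum 43
(2, 18, 24) → sum 44
(18, 24, 10) → sum 52
Highest of these is 55.

55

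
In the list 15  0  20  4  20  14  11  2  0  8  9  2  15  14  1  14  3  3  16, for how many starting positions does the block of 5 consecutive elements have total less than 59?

(15, 0, 20, 4, 20) → sum 59
(0, 20, 4, 20, 14) → sum 58  < 59 ✓
(20, 4, 20, 14, 11) → sum 69
(4, 20, 14, 11, 2) → sum 51  < 59 ✓
(20, 14, 11, 2, 0) → sum 47  < 59 ✓
(14, 11, 2, 0, 8) → sum 35  < 59 ✓
(11, 2, 0, 8, 9) → sum 30  < 59 ✓
(2, 0, 8, 9, 2) → sum 21  < 59 ✓
(0, 8, 9, 2, 15) → sum 34  < 59 ✓
(8, 9, 2, 15, 14) → sum 48  < 59 ✓
(9, 2, 15, 14, 1) → sum 41  < 59 ✓
(2, 15, 14, 1, 14) → sum 46  < 59 ✓
(15, 14, 1, 14, 3) → sum 47  < 59 ✓
(14, 1, 14, 3, 3) → sum 35  < 59 ✓
(1, 14, 3, 3, 16) → sum 37  < 59 ✓
13 windows satisfy the condition.

13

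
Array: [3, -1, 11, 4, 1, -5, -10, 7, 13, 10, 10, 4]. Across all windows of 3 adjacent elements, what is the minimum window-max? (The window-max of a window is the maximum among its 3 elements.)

1

(3, -1, 11) → max 11
(-1, 11, 4) → max 11
(11, 4, 1) → max 11
(4, 1, -5) → max 4
(1, -5, -10) → max 1
(-5, -10, 7) → max 7
(-10, 7, 13) → max 13
(7, 13, 10) → max 13
(13, 10, 10) → max 13
(10, 10, 4) → max 10
Minimum of these is 1.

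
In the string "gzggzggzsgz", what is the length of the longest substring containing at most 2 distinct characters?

Extend right; when distinct count exceeds 2, shrink from the left:
add g: window [g] (1 distinct), len 1
add z: window [g, z] (2 distinct), len 2
add g: window [g, z, g] (2 distinct), len 3
add g: window [g, z, g, g] (2 distinct), len 4
add z: window [g, z, g, g, z] (2 distinct), len 5
add g: window [g, z, g, g, z, g] (2 distinct), len 6
add g: window [g, z, g, g, z, g, g] (2 distinct), len 7
add z: window [g, z, g, g, z, g, g, z] (2 distinct), len 8
add s: window [z, s] (2 distinct), len 2
add g: window [s, g] (2 distinct), len 2
add z: window [g, z] (2 distinct), len 2
Longest length with ≤2 distinct: 8.

8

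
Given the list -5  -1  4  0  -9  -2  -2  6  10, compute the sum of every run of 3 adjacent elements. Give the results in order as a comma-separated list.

-2, 3, -5, -11, -13, 2, 14

(-5, -1, 4) → sum -2
(-1, 4, 0) → sum 3
(4, 0, -9) → sum -5
(0, -9, -2) → sum -11
(-9, -2, -2) → sum -13
(-2, -2, 6) → sum 2
(-2, 6, 10) → sum 14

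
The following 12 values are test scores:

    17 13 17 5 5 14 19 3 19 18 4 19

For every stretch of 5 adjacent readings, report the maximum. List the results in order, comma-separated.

17, 17, 19, 19, 19, 19, 19, 19

(17, 13, 17, 5, 5) → max 17
(13, 17, 5, 5, 14) → max 17
(17, 5, 5, 14, 19) → max 19
(5, 5, 14, 19, 3) → max 19
(5, 14, 19, 3, 19) → max 19
(14, 19, 3, 19, 18) → max 19
(19, 3, 19, 18, 4) → max 19
(3, 19, 18, 4, 19) → max 19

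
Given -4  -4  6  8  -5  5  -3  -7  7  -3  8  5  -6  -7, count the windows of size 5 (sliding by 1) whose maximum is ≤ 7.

-4 -4 6 8 -5 → max 8
-4 6 8 -5 5 → max 8
6 8 -5 5 -3 → max 8
8 -5 5 -3 -7 → max 8
-5 5 -3 -7 7 → max 7  ≤ 7 ✓
5 -3 -7 7 -3 → max 7  ≤ 7 ✓
-3 -7 7 -3 8 → max 8
-7 7 -3 8 5 → max 8
7 -3 8 5 -6 → max 8
-3 8 5 -6 -7 → max 8
2 windows satisfy the condition.

2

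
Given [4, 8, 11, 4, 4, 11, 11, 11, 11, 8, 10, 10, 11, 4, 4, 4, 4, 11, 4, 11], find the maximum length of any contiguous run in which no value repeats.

3

[4] len 1
[4, 8] len 2
[4, 8, 11] len 3
[8, 11, 4] len 3
[4] len 1
[4, 11] len 2
[11] len 1
[11] len 1
[11] len 1
[11, 8] len 2
[11, 8, 10] len 3
[10] len 1
[10, 11] len 2
[10, 11, 4] len 3
[4] len 1
[4] len 1
[4] len 1
[4, 11] len 2
[11, 4] len 2
[4, 11] len 2
Longest all-distinct length: 3.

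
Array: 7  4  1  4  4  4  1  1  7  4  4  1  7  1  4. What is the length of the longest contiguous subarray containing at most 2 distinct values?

[7] 1 distinct, len 1
[7, 4] 2 distinct, len 2
[4, 1] 2 distinct, len 2
[4, 1, 4] 2 distinct, len 3
[4, 1, 4, 4] 2 distinct, len 4
[4, 1, 4, 4, 4] 2 distinct, len 5
[4, 1, 4, 4, 4, 1] 2 distinct, len 6
[4, 1, 4, 4, 4, 1, 1] 2 distinct, len 7
[1, 1, 7] 2 distinct, len 3
[7, 4] 2 distinct, len 2
[7, 4, 4] 2 distinct, len 3
[4, 4, 1] 2 distinct, len 3
[1, 7] 2 distinct, len 2
[1, 7, 1] 2 distinct, len 3
[1, 4] 2 distinct, len 2
Longest length with ≤2 distinct: 7.

7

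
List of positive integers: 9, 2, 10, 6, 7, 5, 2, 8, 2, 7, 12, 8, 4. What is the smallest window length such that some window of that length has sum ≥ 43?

7

Extend right; whenever the sum reaches 43, record the length and shrink from the left:
add 9: running sum 9 < 43
add 2: running sum 11 < 43
add 10: running sum 21 < 43
add 6: running sum 27 < 43
add 7: running sum 34 < 43
add 5: running sum 39 < 43
add 2: running sum 41 < 43
add 8: shortest ending here [9, 2, 10, 6, 7, 5, 2, 8] sum 49, len 8
add 2: shortest ending here [9, 2, 10, 6, 7, 5, 2, 8, 2] sum 51, len 9
add 7: shortest ending here [10, 6, 7, 5, 2, 8, 2, 7] sum 47, len 8
add 12: shortest ending here [7, 5, 2, 8, 2, 7, 12] sum 43, len 7
add 8: shortest ending here [5, 2, 8, 2, 7, 12, 8] sum 44, len 7
add 4: shortest ending here [2, 8, 2, 7, 12, 8, 4] sum 43, len 7
Shortest qualifying length: 7.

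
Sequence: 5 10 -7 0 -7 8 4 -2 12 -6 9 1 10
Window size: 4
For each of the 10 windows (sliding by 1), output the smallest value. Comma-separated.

-7, -7, -7, -7, -7, -2, -6, -6, -6, -6

Sliding a size-4 window across the 13 values:
5 10 -7 0 → min -7
10 -7 0 -7 → min -7
-7 0 -7 8 → min -7
0 -7 8 4 → min -7
-7 8 4 -2 → min -7
8 4 -2 12 → min -2
4 -2 12 -6 → min -6
-2 12 -6 9 → min -6
12 -6 9 1 → min -6
-6 9 1 10 → min -6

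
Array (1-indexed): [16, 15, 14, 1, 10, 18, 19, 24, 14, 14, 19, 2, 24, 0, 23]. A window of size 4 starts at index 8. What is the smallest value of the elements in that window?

Elements at indices 8..11: 24, 14, 14, 19
min(24, 14, 14, 19) = 14

14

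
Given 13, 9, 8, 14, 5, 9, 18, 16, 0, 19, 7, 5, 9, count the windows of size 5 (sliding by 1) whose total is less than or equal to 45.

2

[13, 9, 8, 14, 5] → sum 49
[9, 8, 14, 5, 9] → sum 45  ≤ 45 ✓
[8, 14, 5, 9, 18] → sum 54
[14, 5, 9, 18, 16] → sum 62
[5, 9, 18, 16, 0] → sum 48
[9, 18, 16, 0, 19] → sum 62
[18, 16, 0, 19, 7] → sum 60
[16, 0, 19, 7, 5] → sum 47
[0, 19, 7, 5, 9] → sum 40  ≤ 45 ✓
2 windows satisfy the condition.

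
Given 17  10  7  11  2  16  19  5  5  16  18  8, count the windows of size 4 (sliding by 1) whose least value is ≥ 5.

5

[17, 10, 7, 11] → min 7  ≥ 5 ✓
[10, 7, 11, 2] → min 2
[7, 11, 2, 16] → min 2
[11, 2, 16, 19] → min 2
[2, 16, 19, 5] → min 2
[16, 19, 5, 5] → min 5  ≥ 5 ✓
[19, 5, 5, 16] → min 5  ≥ 5 ✓
[5, 5, 16, 18] → min 5  ≥ 5 ✓
[5, 16, 18, 8] → min 5  ≥ 5 ✓
5 windows satisfy the condition.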